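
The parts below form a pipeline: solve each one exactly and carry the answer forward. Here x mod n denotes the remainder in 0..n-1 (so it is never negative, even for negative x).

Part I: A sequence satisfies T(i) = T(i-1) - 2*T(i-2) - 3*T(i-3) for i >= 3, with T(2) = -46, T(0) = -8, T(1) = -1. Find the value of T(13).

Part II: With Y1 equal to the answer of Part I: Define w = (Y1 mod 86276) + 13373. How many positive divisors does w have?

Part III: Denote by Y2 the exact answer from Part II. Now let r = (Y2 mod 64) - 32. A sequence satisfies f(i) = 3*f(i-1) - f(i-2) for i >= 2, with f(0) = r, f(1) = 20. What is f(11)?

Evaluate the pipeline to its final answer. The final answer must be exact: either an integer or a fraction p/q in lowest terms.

408340

Part I: T(3) = 1*(-46) - 2*(-1) - 3*(-8) = -20; iterating: T(3)=-20, T(4)=75, T(5)=253, T(6)=163, T(7)=-568, T(8)=-1653, T(9)=-1006, T(10)=4004, T(11)=10975, T(12)=5985, T(13)=-27977; answer -27977
Part II: Y1 = -27977; w = 71672; 71672 = 2^3 * 17^2 * 31; number of divisors = (3+1) * (2+1) * (1+1) = 24; answer 24
Part III: Y2 = 24; r = -8; f(2) = 3*(20) - 1*(-8) = 68; iterating: f(2)=68, f(3)=184, f(4)=484, f(5)=1268, f(6)=3320, f(7)=8692, f(8)=22756, f(9)=59576, f(10)=155972, f(11)=408340; answer 408340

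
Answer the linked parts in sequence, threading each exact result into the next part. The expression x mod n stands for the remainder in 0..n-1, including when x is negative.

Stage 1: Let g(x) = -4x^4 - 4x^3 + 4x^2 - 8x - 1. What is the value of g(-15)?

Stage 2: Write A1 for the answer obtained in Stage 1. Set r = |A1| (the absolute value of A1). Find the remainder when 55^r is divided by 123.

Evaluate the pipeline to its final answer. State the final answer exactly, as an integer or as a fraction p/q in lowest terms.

Stage 1: -4*(-15)^4 - 4*(-15)^3 + 4*(-15)^2 - 8*(-15)^1 - 1 = (-202500) + (13500) + (900) + (120) + (-1) = -187981; answer -187981
Stage 2: A1 = -187981; r = 187981; squarings mod 123: 55^1=55, 55^2=73, 55^4=40, 55^8=1, 55^16=1, 55^32=1, 55^64=1, 55^128=1, 55^256=1, 55^512=1, 55^1024=1, 55^2048=1, 55^4096=1, 55^8192=1, 55^16384=1, 55^32768=1, 55^65536=1, 55^131072=1; 55^187981 = 55^1 * 55^4 * 55^8 * 55^64 * 55^512 * 55^1024 * 55^2048 * 55^4096 * 55^16384 * 55^32768 * 55^131072 = 109 (mod 123); answer 109

109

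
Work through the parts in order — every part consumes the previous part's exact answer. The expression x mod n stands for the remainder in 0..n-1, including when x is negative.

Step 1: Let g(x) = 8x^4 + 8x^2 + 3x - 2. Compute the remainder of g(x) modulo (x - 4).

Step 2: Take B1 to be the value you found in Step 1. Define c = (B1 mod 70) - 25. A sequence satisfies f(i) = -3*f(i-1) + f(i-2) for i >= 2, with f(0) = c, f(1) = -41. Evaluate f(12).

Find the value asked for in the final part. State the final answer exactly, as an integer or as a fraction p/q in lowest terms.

Step 1: remainder = value at the root: 8*(4)^4 + 8*(4)^2 + 3*(4)^1 - 2 = (2048) + (128) + (12) + (-2) = 2186; answer 2186
Step 2: B1 = 2186; c = -9; f(2) = -3*(-41) + 1*(-9) = 114; iterating: f(2)=114, f(3)=-383, f(4)=1263, f(5)=-4172, f(6)=13779, f(7)=-45509, f(8)=150306, f(9)=-496427, f(10)=1639587, f(11)=-5415188, f(12)=17885151; answer 17885151

17885151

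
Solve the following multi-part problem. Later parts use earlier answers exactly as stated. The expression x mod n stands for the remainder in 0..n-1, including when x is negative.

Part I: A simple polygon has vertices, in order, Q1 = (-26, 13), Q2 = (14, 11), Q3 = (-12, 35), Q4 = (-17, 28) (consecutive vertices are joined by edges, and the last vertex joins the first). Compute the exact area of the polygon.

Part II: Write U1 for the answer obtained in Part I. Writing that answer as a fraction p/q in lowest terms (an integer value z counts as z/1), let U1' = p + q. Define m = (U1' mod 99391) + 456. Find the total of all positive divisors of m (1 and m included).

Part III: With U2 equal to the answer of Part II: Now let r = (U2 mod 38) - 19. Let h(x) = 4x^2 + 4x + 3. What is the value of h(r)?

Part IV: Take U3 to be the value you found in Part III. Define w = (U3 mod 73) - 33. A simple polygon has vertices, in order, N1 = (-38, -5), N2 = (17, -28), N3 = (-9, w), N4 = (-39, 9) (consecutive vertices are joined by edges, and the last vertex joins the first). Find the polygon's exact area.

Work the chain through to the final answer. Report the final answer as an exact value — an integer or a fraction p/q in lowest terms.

625/2

Part I: cross terms: (-26*11 - 14*13)=-468, (14*35 - -12*11)=622, (-12*28 - -17*35)=259, (-17*13 - -26*28)=507; twice the area = |920| = 920; area = 460; answer 460
Part II: U1 = 460; threaded value p + q = 461; m = 917; 917 = 7 * 131; sigma = (1 + 7) * (1 + 131) = 8 * 132 = 1056; answer 1056
Part III: U2 = 1056; r = 11; 4*(11)^2 + 4*(11)^1 + 3 = (484) + (44) + (3) = 531; answer 531
Part IV: U3 = 531; w = -13; cross terms: (-38*-28 - 17*-5)=1149, (17*-13 - -9*-28)=-473, (-9*9 - -39*-13)=-588, (-39*-5 - -38*9)=537; twice the area = |625| = 625; area = 625/2; answer 625/2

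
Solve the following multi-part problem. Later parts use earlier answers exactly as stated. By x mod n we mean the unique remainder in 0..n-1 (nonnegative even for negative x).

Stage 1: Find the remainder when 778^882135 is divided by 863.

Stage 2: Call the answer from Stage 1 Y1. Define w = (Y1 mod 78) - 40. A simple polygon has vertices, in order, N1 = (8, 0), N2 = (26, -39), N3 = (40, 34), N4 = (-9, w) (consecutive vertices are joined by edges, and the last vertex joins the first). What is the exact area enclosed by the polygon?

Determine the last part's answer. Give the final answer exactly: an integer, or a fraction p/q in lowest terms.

995

Stage 1: squarings mod 863: 778^1=778, 778^2=321, 778^4=344, 778^8=105, 778^16=669, 778^32=527, 778^64=706, 778^128=485, 778^256=489, 778^512=70, 778^1024=585, 778^2048=477, 778^4096=560, 778^8192=331, 778^16384=823, 778^32768=737, 778^65536=342, 778^131072=459, 778^262144=109, 778^524288=662; 778^882135 = 778^1 * 778^2 * 778^4 * 778^16 * 778^64 * 778^128 * 778^256 * 778^1024 * 778^4096 * 778^8192 * 778^16384 * 778^65536 * 778^262144 * 778^524288 = 338 (mod 863); answer 338
Stage 2: Y1 = 338; w = -14; cross terms: (8*-39 - 26*0)=-312, (26*34 - 40*-39)=2444, (40*-14 - -9*34)=-254, (-9*0 - 8*-14)=112; twice the area = |1990| = 1990; area = 995; answer 995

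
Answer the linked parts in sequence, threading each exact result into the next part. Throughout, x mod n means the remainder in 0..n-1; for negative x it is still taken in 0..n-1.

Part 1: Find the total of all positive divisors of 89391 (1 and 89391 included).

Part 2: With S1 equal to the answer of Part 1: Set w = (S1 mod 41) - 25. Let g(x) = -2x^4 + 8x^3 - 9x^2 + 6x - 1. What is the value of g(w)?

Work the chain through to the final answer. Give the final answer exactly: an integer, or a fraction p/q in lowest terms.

-130366

Part 1: 89391 = 3 * 83 * 359; sigma = (1 + 3) * (1 + 83) * (1 + 359) = 4 * 84 * 360 = 120960; answer 120960
Part 2: S1 = 120960; w = -15; -2*(-15)^4 + 8*(-15)^3 - 9*(-15)^2 + 6*(-15)^1 - 1 = (-101250) + (-27000) + (-2025) + (-90) + (-1) = -130366; answer -130366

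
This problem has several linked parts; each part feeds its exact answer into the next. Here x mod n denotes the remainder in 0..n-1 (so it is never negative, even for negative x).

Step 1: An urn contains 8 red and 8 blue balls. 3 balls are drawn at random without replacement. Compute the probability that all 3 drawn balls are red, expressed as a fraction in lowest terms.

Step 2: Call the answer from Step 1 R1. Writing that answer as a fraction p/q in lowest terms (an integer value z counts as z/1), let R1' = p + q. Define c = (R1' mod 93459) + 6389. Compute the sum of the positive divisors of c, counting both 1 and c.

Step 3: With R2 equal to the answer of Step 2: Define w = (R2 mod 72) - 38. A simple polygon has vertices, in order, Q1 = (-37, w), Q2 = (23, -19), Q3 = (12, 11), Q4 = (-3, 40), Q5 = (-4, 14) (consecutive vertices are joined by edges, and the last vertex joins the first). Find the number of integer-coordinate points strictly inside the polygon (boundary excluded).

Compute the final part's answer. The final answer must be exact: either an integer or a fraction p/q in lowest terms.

Step 1: total draws C(16,3) = 560; favorable C(8,3) = 56; P = 1/10; answer 1/10
Step 2: R1 = 1/10; threaded value p + q = 11; c = 6400; 6400 = 2^8 * 5^2; sigma = (1 + 2 + 4 + 8 + 16 + 32 + 64 + 128 + 256) * (1 + 5 + 25) = 511 * 31 = 15841; answer 15841
Step 3: R2 = 15841; w = -37; cross terms: (-37*-19 - 23*-37)=1554, (23*11 - 12*-19)=481, (12*40 - -3*11)=513, (-3*14 - -4*40)=118, (-4*-37 - -37*14)=666; twice the area = |3332| = 3332; area = 1666; boundary points = 6 + 1 + 1 + 1 + 3 = 12; strictly interior points = area - boundary/2 + 1 = 1661; answer 1661

1661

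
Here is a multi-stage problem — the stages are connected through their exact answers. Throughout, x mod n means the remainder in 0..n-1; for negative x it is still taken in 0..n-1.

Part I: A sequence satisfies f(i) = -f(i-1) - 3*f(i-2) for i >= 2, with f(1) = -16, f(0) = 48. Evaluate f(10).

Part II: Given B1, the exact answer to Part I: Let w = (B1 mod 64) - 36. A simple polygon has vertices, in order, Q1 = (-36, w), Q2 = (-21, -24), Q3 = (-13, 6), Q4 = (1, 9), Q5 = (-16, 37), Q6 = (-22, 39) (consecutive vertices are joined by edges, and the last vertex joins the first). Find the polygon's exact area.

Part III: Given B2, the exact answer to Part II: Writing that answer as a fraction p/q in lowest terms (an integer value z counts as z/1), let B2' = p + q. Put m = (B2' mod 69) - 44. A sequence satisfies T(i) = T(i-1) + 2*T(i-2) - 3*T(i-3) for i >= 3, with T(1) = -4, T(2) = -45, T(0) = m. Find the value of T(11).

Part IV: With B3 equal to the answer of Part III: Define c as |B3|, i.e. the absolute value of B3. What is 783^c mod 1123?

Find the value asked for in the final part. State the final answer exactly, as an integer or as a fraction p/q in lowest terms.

Part I: f(2) = -1*(-16) - 3*(48) = -128; iterating: f(2)=-128, f(3)=176, f(4)=208, f(5)=-736, f(6)=112, f(7)=2096, f(8)=-2432, f(9)=-3856, f(10)=11152; answer 11152
Part II: B1 = 11152; w = -20; cross terms: (-36*-24 - -21*-20)=444, (-21*6 - -13*-24)=-438, (-13*9 - 1*6)=-123, (1*37 - -16*9)=181, (-16*39 - -22*37)=190, (-22*-20 - -36*39)=1844; twice the area = |2098| = 2098; area = 1049; answer 1049
Part III: B2 = 1049; threaded value p + q = 1050; m = -29; T(3) = 1*(-45) + 2*(-4) - 3*(-29) = 34; iterating: T(3)=34, T(4)=-44, T(5)=159, T(6)=-31, T(7)=419, T(8)=-120, T(9)=811, T(10)=-686, T(11)=1296; answer 1296
Part IV: B3 = 1296; c = 1296; squarings mod 1123: 783^1=783, 783^2=1054, 783^4=269, 783^8=489, 783^16=1045, 783^32=469, 783^64=976, 783^128=272, 783^256=989, 783^512=1111, 783^1024=144; 783^1296 = 783^16 * 783^256 * 783^1024 = 268 (mod 1123); answer 268

268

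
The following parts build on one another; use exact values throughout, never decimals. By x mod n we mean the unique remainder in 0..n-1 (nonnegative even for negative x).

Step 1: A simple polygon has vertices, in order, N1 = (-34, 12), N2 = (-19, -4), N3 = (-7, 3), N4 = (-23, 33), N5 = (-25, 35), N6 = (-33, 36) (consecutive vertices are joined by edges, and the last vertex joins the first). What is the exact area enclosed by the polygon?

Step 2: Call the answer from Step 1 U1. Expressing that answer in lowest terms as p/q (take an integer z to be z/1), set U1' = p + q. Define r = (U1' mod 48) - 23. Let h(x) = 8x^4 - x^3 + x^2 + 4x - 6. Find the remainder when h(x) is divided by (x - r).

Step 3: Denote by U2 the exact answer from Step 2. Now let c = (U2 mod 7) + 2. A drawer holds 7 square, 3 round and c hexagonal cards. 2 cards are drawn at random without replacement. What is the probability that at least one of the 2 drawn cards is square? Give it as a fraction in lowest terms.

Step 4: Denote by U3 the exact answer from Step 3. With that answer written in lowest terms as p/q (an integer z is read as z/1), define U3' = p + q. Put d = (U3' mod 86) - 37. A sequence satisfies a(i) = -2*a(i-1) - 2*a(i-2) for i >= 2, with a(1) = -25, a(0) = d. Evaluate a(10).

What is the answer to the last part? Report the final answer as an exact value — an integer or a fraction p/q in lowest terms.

32

Step 1: cross terms: (-34*-4 - -19*12)=364, (-19*3 - -7*-4)=-85, (-7*33 - -23*3)=-162, (-23*35 - -25*33)=20, (-25*36 - -33*35)=255, (-33*12 - -34*36)=828; twice the area = |1220| = 1220; area = 610; answer 610
Step 2: U1 = 610; threaded value p + q = 611; r = 12; remainder = value at the root: 8*(12)^4 - 1*(12)^3 + 1*(12)^2 + 4*(12)^1 - 6 = (165888) + (-1728) + (144) + (48) + (-6) = 164346; answer 164346
Step 3: U2 = 164346; c = 2; total draws C(12,2) = 66; complement C(5,2) = 10; favorable 66 - 10 = 56; P = 28/33; answer 28/33
Step 4: U3 = 28/33; threaded value p + q = 61; d = 24; a(2) = -2*(-25) - 2*(24) = 2; iterating: a(2)=2, a(3)=46, a(4)=-96, a(5)=100, a(6)=-8, a(7)=-184, a(8)=384, a(9)=-400, a(10)=32; answer 32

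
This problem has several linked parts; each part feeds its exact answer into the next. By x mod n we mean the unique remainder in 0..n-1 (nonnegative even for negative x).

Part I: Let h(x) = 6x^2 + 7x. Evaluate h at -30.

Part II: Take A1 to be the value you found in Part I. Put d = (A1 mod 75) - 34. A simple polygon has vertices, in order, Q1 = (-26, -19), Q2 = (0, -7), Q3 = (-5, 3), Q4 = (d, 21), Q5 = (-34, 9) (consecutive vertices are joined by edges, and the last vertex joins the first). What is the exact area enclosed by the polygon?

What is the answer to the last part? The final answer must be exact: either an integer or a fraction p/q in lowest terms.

761

Part I: 6*(-30)^2 + 7*(-30)^1 = (5400) + (-210) = 5190; answer 5190
Part II: A1 = 5190; d = -19; cross terms: (-26*-7 - 0*-19)=182, (0*3 - -5*-7)=-35, (-5*21 - -19*3)=-48, (-19*9 - -34*21)=543, (-34*-19 - -26*9)=880; twice the area = |1522| = 1522; area = 761; answer 761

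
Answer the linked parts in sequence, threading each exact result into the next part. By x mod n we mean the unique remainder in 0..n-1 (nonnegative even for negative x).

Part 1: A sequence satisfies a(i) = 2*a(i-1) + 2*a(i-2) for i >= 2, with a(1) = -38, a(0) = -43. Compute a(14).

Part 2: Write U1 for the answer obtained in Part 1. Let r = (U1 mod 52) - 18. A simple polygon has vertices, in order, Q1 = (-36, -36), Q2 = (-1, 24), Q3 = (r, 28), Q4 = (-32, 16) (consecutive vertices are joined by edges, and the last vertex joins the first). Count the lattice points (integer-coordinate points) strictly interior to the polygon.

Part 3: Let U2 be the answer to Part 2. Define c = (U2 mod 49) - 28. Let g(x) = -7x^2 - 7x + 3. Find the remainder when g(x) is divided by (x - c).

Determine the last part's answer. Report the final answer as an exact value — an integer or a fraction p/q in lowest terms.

-4547

Part 1: a(2) = 2*(-38) + 2*(-43) = -162; iterating: a(2)=-162, a(3)=-400, a(4)=-1124, a(5)=-3048, a(6)=-8344, a(7)=-22784, a(8)=-62256, a(9)=-170080, a(10)=-464672, a(11)=-1269504, a(12)=-3468352, a(13)=-9475712, a(14)=-25888128; answer -25888128
Part 2: U1 = -25888128; r = 2; cross terms: (-36*24 - -1*-36)=-900, (-1*28 - 2*24)=-76, (2*16 - -32*28)=928, (-32*-36 - -36*16)=1728; twice the area = |1680| = 1680; area = 840; boundary points = 5 + 1 + 2 + 4 = 12; strictly interior points = area - boundary/2 + 1 = 835; answer 835
Part 3: U2 = 835; c = -26; remainder = value at the root: -7*(-26)^2 - 7*(-26)^1 + 3 = (-4732) + (182) + (3) = -4547; answer -4547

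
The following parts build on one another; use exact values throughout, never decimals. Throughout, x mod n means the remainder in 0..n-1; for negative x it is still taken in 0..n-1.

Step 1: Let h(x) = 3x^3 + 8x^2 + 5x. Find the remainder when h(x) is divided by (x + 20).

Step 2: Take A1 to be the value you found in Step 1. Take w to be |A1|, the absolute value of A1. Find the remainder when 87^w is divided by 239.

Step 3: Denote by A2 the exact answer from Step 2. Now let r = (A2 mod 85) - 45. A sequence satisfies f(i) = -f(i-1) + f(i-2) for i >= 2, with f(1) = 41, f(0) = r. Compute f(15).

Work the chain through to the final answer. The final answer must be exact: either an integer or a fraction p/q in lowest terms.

26895

Step 1: remainder = value at the root: 3*(-20)^3 + 8*(-20)^2 + 5*(-20)^1 = (-24000) + (3200) + (-100) = -20900; answer -20900
Step 2: A1 = -20900; w = 20900; squarings mod 239: 87^1=87, 87^2=160, 87^4=27, 87^8=12, 87^16=144, 87^32=182, 87^64=142, 87^128=88, 87^256=96, 87^512=134, 87^1024=31, 87^2048=5, 87^4096=25, 87^8192=147, 87^16384=99; 87^20900 = 87^4 * 87^32 * 87^128 * 87^256 * 87^4096 * 87^16384 = 125 (mod 239); answer 125
Step 3: A2 = 125; r = -5; f(2) = -1*(41) + 1*(-5) = -46; iterating: f(2)=-46, f(3)=87, f(4)=-133, f(5)=220, f(6)=-353, f(7)=573, f(8)=-926, f(9)=1499, f(10)=-2425, f(11)=3924, f(12)=-6349, f(13)=10273, f(14)=-16622, f(15)=26895; answer 26895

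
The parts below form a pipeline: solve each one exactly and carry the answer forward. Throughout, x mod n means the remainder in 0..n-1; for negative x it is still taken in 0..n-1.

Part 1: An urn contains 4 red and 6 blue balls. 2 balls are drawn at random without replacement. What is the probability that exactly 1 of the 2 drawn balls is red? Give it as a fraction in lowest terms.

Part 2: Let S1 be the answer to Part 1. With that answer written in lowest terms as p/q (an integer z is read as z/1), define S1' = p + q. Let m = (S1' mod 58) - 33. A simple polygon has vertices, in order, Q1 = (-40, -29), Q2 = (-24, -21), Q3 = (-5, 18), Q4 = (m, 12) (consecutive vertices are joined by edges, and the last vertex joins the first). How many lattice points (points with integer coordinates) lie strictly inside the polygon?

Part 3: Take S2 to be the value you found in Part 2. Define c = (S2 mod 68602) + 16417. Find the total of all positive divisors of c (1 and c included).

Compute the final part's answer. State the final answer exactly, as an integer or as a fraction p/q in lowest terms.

Part 1: total draws C(10,2) = 45; favorable C(4,1)*C(6,1) = 24; P = 8/15; answer 8/15
Part 2: S1 = 8/15; threaded value p + q = 23; m = -10; cross terms: (-40*-21 - -24*-29)=144, (-24*18 - -5*-21)=-537, (-5*12 - -10*18)=120, (-10*-29 - -40*12)=770; twice the area = |497| = 497; area = 497/2; boundary points = 8 + 1 + 1 + 1 = 11; strictly interior points = area - boundary/2 + 1 = 244; answer 244
Part 3: S2 = 244; c = 16661; 16661 is prime, so its only divisors are 1 and 16661; sigma = 1 + 16661 = 16662; answer 16662

16662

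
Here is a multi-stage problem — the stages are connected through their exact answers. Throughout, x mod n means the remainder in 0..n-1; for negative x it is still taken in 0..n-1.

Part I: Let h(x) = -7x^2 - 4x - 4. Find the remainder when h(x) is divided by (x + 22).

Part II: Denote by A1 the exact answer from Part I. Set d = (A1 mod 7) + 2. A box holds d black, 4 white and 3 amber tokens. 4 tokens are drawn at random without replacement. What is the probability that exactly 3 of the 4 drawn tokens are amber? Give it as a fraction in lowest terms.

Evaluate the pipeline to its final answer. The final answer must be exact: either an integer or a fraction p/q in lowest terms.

1/21

Part I: remainder = value at the root: -7*(-22)^2 - 4*(-22)^1 - 4 = (-3388) + (88) + (-4) = -3304; answer -3304
Part II: A1 = -3304; d = 2; total draws C(9,4) = 126; favorable C(3,3)*C(6,1) = 6; P = 1/21; answer 1/21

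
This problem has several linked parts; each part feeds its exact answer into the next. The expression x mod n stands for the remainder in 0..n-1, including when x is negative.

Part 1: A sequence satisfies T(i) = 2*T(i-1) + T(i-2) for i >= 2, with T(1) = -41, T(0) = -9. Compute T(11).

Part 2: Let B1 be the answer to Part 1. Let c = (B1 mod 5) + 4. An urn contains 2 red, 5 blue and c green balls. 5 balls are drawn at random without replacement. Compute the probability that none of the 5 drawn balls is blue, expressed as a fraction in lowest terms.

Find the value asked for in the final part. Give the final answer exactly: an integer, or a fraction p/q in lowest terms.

Part 1: T(2) = 2*(-41) + 1*(-9) = -91; iterating: T(2)=-91, T(3)=-223, T(4)=-537, T(5)=-1297, T(6)=-3131, T(7)=-7559, T(8)=-18249, T(9)=-44057, T(10)=-106363, T(11)=-256783; answer -256783
Part 2: B1 = -256783; c = 6; total draws C(13,5) = 1287; favorable C(8,5) = 56; P = 56/1287; answer 56/1287

56/1287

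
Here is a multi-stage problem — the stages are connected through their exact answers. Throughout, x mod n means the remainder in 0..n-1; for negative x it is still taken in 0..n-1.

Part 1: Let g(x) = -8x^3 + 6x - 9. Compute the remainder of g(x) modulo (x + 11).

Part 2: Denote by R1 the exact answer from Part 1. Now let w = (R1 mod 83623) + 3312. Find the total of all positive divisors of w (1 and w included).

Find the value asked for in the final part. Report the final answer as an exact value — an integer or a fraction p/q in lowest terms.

Part 1: remainder = value at the root: -8*(-11)^3 + 6*(-11)^1 - 9 = (10648) + (-66) + (-9) = 10573; answer 10573
Part 2: R1 = 10573; w = 13885; 13885 = 5 * 2777; sigma = (1 + 5) * (1 + 2777) = 6 * 2778 = 16668; answer 16668

16668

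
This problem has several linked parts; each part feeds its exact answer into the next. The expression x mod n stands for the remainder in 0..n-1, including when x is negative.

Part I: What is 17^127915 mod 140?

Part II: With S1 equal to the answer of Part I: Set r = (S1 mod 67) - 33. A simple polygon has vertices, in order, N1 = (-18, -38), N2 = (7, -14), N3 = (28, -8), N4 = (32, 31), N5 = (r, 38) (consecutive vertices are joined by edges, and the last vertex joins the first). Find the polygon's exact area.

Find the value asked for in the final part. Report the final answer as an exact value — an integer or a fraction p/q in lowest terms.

5741/2

Part I: squarings mod 140: 17^1=17, 17^2=9, 17^4=81, 17^8=121, 17^16=81, 17^32=121, 17^64=81, 17^128=121, 17^256=81, 17^512=121, 17^1024=81, 17^2048=121, 17^4096=81, 17^8192=121, 17^16384=81, 17^32768=121, 17^65536=81; 17^127915 = 17^1 * 17^2 * 17^8 * 17^32 * 17^128 * 17^256 * 17^512 * 17^4096 * 17^8192 * 17^16384 * 17^32768 * 17^65536 = 73 (mod 140); answer 73
Part II: S1 = 73; r = -27; cross terms: (-18*-14 - 7*-38)=518, (7*-8 - 28*-14)=336, (28*31 - 32*-8)=1124, (32*38 - -27*31)=2053, (-27*-38 - -18*38)=1710; twice the area = |5741| = 5741; area = 5741/2; answer 5741/2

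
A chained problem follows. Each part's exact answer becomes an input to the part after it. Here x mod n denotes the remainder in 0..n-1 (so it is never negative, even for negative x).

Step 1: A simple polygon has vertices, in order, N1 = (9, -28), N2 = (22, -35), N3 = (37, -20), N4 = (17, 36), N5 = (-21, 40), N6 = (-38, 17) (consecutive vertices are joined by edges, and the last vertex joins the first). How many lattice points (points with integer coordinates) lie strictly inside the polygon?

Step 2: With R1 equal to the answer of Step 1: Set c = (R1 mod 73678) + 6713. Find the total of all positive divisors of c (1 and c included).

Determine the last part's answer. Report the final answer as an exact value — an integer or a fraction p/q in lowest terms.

9872

Step 1: cross terms: (9*-35 - 22*-28)=301, (22*-20 - 37*-35)=855, (37*36 - 17*-20)=1672, (17*40 - -21*36)=1436, (-21*17 - -38*40)=1163, (-38*-28 - 9*17)=911; twice the area = |6338| = 6338; area = 3169; boundary points = 1 + 15 + 4 + 2 + 1 + 1 = 24; strictly interior points = area - boundary/2 + 1 = 3158; answer 3158
Step 2: R1 = 3158; c = 9871; 9871 is prime, so its only divisors are 1 and 9871; sigma = 1 + 9871 = 9872; answer 9872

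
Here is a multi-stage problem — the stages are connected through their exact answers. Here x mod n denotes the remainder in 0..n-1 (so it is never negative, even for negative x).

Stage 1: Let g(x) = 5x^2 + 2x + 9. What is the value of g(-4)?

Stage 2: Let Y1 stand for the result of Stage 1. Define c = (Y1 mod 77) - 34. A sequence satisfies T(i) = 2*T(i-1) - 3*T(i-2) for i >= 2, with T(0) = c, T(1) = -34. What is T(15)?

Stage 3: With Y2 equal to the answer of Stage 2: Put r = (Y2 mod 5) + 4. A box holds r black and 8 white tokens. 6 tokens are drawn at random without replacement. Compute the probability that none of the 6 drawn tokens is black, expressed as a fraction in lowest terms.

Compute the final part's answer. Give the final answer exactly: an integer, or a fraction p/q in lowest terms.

1/286

Stage 1: 5*(-4)^2 + 2*(-4)^1 + 9 = (80) + (-8) + (9) = 81; answer 81
Stage 2: Y1 = 81; c = -30; T(2) = 2*(-34) - 3*(-30) = 22; iterating: T(2)=22, T(3)=146, T(4)=226, T(5)=14, T(6)=-650, T(7)=-1342, T(8)=-734, T(9)=2558, T(10)=7318, T(11)=6962, T(12)=-8030, T(13)=-36946, T(14)=-49802, T(15)=11234; answer 11234
Stage 3: Y2 = 11234; r = 8; total draws C(16,6) = 8008; favorable C(8,6) = 28; P = 1/286; answer 1/286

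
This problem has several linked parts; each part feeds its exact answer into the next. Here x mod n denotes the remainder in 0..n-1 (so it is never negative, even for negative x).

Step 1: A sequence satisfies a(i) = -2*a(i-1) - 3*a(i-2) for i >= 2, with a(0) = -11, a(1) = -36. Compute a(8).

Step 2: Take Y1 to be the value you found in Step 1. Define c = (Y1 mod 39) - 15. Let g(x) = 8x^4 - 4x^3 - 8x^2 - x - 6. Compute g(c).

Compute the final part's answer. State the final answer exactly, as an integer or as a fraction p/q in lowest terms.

157806

Step 1: a(2) = -2*(-36) - 3*(-11) = 105; iterating: a(2)=105, a(3)=-102, a(4)=-111, a(5)=528, a(6)=-723, a(7)=-138, a(8)=2445; answer 2445
Step 2: Y1 = 2445; c = 12; 8*(12)^4 - 4*(12)^3 - 8*(12)^2 - 1*(12)^1 - 6 = (165888) + (-6912) + (-1152) + (-12) + (-6) = 157806; answer 157806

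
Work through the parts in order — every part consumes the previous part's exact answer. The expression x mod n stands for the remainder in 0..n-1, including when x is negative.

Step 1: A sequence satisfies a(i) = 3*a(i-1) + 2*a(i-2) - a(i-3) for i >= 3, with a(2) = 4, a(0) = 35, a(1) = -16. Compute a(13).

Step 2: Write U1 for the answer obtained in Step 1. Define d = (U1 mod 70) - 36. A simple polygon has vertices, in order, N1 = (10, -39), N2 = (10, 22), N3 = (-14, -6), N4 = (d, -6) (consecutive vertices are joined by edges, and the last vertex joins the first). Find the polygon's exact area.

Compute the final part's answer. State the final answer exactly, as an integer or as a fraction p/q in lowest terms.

Step 1: a(3) = 3*(4) + 2*(-16) - 1*(35) = -55; iterating: a(3)=-55, a(4)=-141, a(5)=-537, a(6)=-1838, a(7)=-6447, a(8)=-22480, a(9)=-78496, a(10)=-274001, a(11)=-956515, a(12)=-3339051, a(13)=-11656182; answer -11656182
Step 2: U1 = -11656182; d = -28; cross terms: (10*22 - 10*-39)=610, (10*-6 - -14*22)=248, (-14*-6 - -28*-6)=-84, (-28*-39 - 10*-6)=1152; twice the area = |1926| = 1926; area = 963; answer 963

963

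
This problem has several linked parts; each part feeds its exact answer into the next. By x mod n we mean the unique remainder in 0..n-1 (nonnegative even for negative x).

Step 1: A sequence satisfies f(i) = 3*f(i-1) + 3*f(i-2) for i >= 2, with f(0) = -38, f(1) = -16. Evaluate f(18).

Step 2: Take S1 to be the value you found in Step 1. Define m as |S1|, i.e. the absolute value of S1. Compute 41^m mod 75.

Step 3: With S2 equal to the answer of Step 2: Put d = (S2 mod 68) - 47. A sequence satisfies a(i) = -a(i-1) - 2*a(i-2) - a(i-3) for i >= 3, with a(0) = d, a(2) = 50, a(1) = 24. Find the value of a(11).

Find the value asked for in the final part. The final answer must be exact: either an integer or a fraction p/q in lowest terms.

Step 1: f(2) = 3*(-16) + 3*(-38) = -162; iterating: f(2)=-162, f(3)=-534, f(4)=-2088, f(5)=-7866, f(6)=-29862, f(7)=-113184, f(8)=-429138, f(9)=-1626966, f(10)=-6168312, f(11)=-23385834, f(12)=-88662438, f(13)=-336144816, f(14)=-1274421762, f(15)=-4831699734, f(16)=-18318364488, f(17)=-69450192666, f(18)=-263305671462; answer -263305671462
Step 2: S1 = -263305671462; m = 263305671462; squarings mod 75: 41^1=41, 41^2=31, 41^4=61, 41^8=46, 41^16=16, 41^32=31, 41^64=61, 41^128=46, 41^256=16, 41^512=31, 41^1024=61, 41^2048=46, 41^4096=16, 41^8192=31, 41^16384=61, 41^32768=46, 41^65536=16, 41^131072=31, 41^262144=61, 41^524288=46, 41^1048576=16, 41^2097152=31, 41^4194304=61, 41^8388608=46, 41^16777216=16, 41^33554432=31, 41^67108864=61, 41^134217728=46, 41^268435456=16, 41^536870912=31, 41^1073741824=61, 41^2147483648=46, 41^4294967296=16, 41^8589934592=31, 41^17179869184=61, 41^34359738368=46, 41^68719476736=16, 41^137438953472=31; 41^263305671462 = 41^2 * 41^4 * 41^32 * 41^256 * 41^512 * 41^4096 * 41^8192 * 41^32768 * 41^65536 * 41^262144 * 41^524288 * 41^1048576 * 41^2097152 * 41^33554432 * 41^67108864 * 41^134217728 * 41^1073741824 * 41^4294967296 * 41^17179869184 * 41^34359738368 * 41^68719476736 * 41^137438953472 = 31 (mod 75); answer 31
Step 3: S2 = 31; d = -16; a(3) = -1*(50) - 2*(24) - 1*(-16) = -82; iterating: a(3)=-82, a(4)=-42, a(5)=156, a(6)=10, a(7)=-280, a(8)=104, a(9)=446, a(10)=-374, a(11)=-622; answer -622

-622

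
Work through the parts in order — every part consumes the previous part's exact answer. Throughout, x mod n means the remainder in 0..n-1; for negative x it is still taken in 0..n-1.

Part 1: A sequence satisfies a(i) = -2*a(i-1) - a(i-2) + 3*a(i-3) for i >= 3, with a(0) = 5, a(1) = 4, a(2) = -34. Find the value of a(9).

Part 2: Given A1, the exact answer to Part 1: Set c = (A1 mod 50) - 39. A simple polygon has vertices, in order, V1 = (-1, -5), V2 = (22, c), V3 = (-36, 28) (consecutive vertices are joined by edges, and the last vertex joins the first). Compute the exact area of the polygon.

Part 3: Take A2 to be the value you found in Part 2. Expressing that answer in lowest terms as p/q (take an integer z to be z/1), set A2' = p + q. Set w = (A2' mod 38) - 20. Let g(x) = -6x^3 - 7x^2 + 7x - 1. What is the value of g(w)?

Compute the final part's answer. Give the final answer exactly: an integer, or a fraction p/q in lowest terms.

539

Part 1: a(3) = -2*(-34) - 1*(4) + 3*(5) = 79; iterating: a(3)=79, a(4)=-112, a(5)=43, a(6)=263, a(7)=-905, a(8)=1676, a(9)=-1658; answer -1658
Part 2: A1 = -1658; c = 3; cross terms: (-1*3 - 22*-5)=107, (22*28 - -36*3)=724, (-36*-5 - -1*28)=208; twice the area = |1039| = 1039; area = 1039/2; answer 1039/2
Part 3: A2 = 1039/2; threaded value p + q = 1041; w = -5; -6*(-5)^3 - 7*(-5)^2 + 7*(-5)^1 - 1 = (750) + (-175) + (-35) + (-1) = 539; answer 539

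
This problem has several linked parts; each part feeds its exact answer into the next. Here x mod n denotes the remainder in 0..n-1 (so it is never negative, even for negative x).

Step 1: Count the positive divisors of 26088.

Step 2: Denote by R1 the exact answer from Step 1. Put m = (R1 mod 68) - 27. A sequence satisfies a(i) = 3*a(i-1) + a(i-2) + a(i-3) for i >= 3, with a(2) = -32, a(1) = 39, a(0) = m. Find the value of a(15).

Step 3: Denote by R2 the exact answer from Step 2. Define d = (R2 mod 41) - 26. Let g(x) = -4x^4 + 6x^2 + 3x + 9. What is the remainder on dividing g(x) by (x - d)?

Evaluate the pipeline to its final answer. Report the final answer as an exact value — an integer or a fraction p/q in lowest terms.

-37

Step 1: 26088 = 2^3 * 3 * 1087; number of divisors = (3+1) * (1+1) * (1+1) = 16; answer 16
Step 2: R1 = 16; m = -11; a(3) = 3*(-32) + 1*(39) + 1*(-11) = -68; iterating: a(3)=-68, a(4)=-197, a(5)=-691, a(6)=-2338, a(7)=-7902, a(8)=-26735, a(9)=-90445, a(10)=-305972, a(11)=-1035096, a(12)=-3501705, a(13)=-11846183, a(14)=-40075350, a(15)=-135573938; answer -135573938
Step 3: R2 = -135573938; d = -2; remainder = value at the root: -4*(-2)^4 + 6*(-2)^2 + 3*(-2)^1 + 9 = (-64) + (24) + (-6) + (9) = -37; answer -37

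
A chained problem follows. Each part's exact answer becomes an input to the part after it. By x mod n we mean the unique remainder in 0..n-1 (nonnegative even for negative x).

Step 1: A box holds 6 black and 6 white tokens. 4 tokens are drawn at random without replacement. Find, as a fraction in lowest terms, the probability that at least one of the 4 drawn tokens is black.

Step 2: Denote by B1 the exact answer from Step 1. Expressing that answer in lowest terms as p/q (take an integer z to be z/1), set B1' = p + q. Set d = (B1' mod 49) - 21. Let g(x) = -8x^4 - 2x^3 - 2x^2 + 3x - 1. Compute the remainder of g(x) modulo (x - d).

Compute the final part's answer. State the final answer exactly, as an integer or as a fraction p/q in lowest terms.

-4816

Step 1: total draws C(12,4) = 495; complement C(6,4) = 15; favorable 495 - 15 = 480; P = 32/33; answer 32/33
Step 2: B1 = 32/33; threaded value p + q = 65; d = -5; remainder = value at the root: -8*(-5)^4 - 2*(-5)^3 - 2*(-5)^2 + 3*(-5)^1 - 1 = (-5000) + (250) + (-50) + (-15) + (-1) = -4816; answer -4816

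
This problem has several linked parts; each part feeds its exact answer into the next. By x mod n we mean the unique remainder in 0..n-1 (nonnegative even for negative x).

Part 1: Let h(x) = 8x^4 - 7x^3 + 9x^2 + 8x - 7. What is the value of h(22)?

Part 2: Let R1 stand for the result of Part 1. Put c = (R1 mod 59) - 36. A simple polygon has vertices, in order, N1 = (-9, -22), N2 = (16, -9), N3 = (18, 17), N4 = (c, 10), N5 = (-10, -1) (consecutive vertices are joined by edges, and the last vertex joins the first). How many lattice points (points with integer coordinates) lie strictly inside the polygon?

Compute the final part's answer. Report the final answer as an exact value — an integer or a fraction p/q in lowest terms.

524

Part 1: 8*(22)^4 - 7*(22)^3 + 9*(22)^2 + 8*(22)^1 - 7 = (1874048) + (-74536) + (4356) + (176) + (-7) = 1804037; answer 1804037
Part 2: R1 = 1804037; c = 17; cross terms: (-9*-9 - 16*-22)=433, (16*17 - 18*-9)=434, (18*10 - 17*17)=-109, (17*-1 - -10*10)=83, (-10*-22 - -9*-1)=211; twice the area = |1052| = 1052; area = 526; boundary points = 1 + 2 + 1 + 1 + 1 = 6; strictly interior points = area - boundary/2 + 1 = 524; answer 524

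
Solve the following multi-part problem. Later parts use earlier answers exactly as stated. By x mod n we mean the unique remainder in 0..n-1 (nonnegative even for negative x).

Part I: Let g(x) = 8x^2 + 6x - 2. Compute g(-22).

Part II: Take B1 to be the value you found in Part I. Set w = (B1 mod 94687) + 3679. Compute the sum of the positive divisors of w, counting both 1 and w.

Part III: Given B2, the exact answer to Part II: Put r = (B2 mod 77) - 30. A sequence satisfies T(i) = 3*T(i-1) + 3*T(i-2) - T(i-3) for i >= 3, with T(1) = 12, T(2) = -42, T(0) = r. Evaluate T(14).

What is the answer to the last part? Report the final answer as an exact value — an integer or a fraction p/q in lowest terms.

Part I: 8*(-22)^2 + 6*(-22)^1 - 2 = (3872) + (-132) + (-2) = 3738; answer 3738
Part II: B1 = 3738; w = 7417; 7417 is prime, so its only divisors are 1 and 7417; sigma = 1 + 7417 = 7418; answer 7418
Part III: B2 = 7418; r = -4; T(3) = 3*(-42) + 3*(12) - 1*(-4) = -86; iterating: T(3)=-86, T(4)=-396, T(5)=-1404, T(6)=-5314, T(7)=-19758, T(8)=-73812, T(9)=-275396, T(10)=-1027866, T(11)=-3835974, T(12)=-14316124, T(13)=-53428428, T(14)=-199397682; answer -199397682

-199397682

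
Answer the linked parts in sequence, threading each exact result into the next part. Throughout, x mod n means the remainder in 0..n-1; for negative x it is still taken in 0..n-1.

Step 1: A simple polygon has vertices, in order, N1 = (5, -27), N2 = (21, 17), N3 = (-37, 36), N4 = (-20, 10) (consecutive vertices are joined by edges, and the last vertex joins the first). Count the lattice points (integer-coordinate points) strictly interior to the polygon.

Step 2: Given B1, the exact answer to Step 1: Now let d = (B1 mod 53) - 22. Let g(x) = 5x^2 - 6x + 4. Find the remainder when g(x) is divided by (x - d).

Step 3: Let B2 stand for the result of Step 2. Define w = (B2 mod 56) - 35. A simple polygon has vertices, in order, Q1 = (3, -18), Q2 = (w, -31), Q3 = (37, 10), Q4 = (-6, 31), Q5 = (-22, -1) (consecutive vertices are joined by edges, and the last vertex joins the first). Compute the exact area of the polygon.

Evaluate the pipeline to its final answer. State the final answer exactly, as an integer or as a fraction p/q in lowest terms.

1730

Step 1: cross terms: (5*17 - 21*-27)=652, (21*36 - -37*17)=1385, (-37*10 - -20*36)=350, (-20*-27 - 5*10)=490; twice the area = |2877| = 2877; area = 2877/2; boundary points = 4 + 1 + 1 + 1 = 7; strictly interior points = area - boundary/2 + 1 = 1436; answer 1436
Step 2: B1 = 1436; d = -17; remainder = value at the root: 5*(-17)^2 - 6*(-17)^1 + 4 = (1445) + (102) + (4) = 1551; answer 1551
Step 3: B2 = 1551; w = 4; cross terms: (3*-31 - 4*-18)=-21, (4*10 - 37*-31)=1187, (37*31 - -6*10)=1207, (-6*-1 - -22*31)=688, (-22*-18 - 3*-1)=399; twice the area = |3460| = 3460; area = 1730; answer 1730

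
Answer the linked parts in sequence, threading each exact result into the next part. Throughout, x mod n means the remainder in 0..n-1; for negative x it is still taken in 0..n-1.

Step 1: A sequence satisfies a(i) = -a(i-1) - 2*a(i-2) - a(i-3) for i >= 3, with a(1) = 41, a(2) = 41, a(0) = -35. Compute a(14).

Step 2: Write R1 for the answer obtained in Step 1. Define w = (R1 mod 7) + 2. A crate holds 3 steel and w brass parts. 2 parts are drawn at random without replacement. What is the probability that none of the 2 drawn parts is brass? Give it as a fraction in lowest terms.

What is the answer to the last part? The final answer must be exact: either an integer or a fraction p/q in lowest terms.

1/5

Step 1: a(3) = -1*(41) - 2*(41) - 1*(-35) = -88; iterating: a(3)=-88, a(4)=-35, a(5)=170, a(6)=-12, a(7)=-293, a(8)=147, a(9)=451, a(10)=-452, a(11)=-597, a(12)=1050, a(13)=596, a(14)=-2099; answer -2099
Step 2: R1 = -2099; w = 3; total draws C(6,2) = 15; favorable C(3,2) = 3; P = 1/5; answer 1/5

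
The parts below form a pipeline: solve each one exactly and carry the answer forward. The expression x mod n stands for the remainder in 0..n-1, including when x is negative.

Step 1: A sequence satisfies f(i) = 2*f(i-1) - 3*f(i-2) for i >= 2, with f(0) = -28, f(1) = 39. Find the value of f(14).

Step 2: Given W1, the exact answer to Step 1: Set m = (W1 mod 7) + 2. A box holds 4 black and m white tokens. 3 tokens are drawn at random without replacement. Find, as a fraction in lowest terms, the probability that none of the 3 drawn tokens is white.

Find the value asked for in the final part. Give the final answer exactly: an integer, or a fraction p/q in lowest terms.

1/55

Step 1: f(2) = 2*(39) - 3*(-28) = 162; iterating: f(2)=162, f(3)=207, f(4)=-72, f(5)=-765, f(6)=-1314, f(7)=-333, f(8)=3276, f(9)=7551, f(10)=5274, f(11)=-12105, f(12)=-40032, f(13)=-43749, f(14)=32598; answer 32598
Step 2: W1 = 32598; m = 8; total draws C(12,3) = 220; favorable C(4,3) = 4; P = 1/55; answer 1/55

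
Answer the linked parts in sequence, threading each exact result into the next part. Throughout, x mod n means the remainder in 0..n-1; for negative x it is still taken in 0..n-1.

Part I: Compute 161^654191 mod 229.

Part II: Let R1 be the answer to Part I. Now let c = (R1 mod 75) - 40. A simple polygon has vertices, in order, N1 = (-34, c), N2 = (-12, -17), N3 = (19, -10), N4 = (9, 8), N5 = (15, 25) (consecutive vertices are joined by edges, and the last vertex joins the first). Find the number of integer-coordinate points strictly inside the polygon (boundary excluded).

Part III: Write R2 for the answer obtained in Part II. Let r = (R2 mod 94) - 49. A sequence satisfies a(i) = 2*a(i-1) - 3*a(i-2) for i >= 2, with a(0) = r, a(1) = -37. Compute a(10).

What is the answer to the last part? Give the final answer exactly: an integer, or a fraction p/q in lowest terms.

Part I: squarings mod 229: 161^1=161, 161^2=44, 161^4=104, 161^8=53, 161^16=61, 161^32=57, 161^64=43, 161^128=17, 161^256=60, 161^512=165, 161^1024=203, 161^2048=218, 161^4096=121, 161^8192=214, 161^16384=225, 161^32768=16, 161^65536=27, 161^131072=42, 161^262144=161, 161^524288=44; 161^654191 = 161^1 * 161^2 * 161^4 * 161^8 * 161^32 * 161^64 * 161^256 * 161^512 * 161^2048 * 161^4096 * 161^8192 * 161^16384 * 161^32768 * 161^65536 * 161^524288 = 44 (mod 229); answer 44
Part II: R1 = 44; c = 4; cross terms: (-34*-17 - -12*4)=626, (-12*-10 - 19*-17)=443, (19*8 - 9*-10)=242, (9*25 - 15*8)=105, (15*4 - -34*25)=910; twice the area = |2326| = 2326; area = 1163; boundary points = 1 + 1 + 2 + 1 + 7 = 12; strictly interior points = area - boundary/2 + 1 = 1158; answer 1158
Part III: R2 = 1158; r = -19; a(2) = 2*(-37) - 3*(-19) = -17; iterating: a(2)=-17, a(3)=77, a(4)=205, a(5)=179, a(6)=-257, a(7)=-1051, a(8)=-1331, a(9)=491, a(10)=4975; answer 4975

4975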